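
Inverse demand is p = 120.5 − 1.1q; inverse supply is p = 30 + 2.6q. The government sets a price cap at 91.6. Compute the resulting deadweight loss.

1.09

Competitive equilibrium: 120.5 − 1.1q = 30 + 2.6q → q* = 24.4595, p* = 93.5946.
At the ceiling p = 91.6, quantity supplied = (91.6 − 30)/2.6 = 23.6923.
Willingness to pay at q' = 23.6923: 120.5 − 1.1·23.6923 = 94.4385.
Δq = 24.4595 − 23.6923 = 0.7672; wedge = 94.4385 − 91.6 = 2.8385.
Welfare loss = ½ × 0.7672 × 2.8385 = 1.09.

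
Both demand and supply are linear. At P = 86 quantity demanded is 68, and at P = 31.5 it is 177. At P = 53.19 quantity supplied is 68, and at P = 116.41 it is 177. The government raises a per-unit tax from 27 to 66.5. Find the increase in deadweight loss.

1709.84

Demand slope = (31.5 − 86)/(177 − 68) = −0.5, so P = 120 − 0.5Q.
Supply slope = (116.41 − 53.19)/(177 − 68) = 0.58, so P = 13.75 + 0.58Q.
Competitive equilibrium: 120 − 0.5Q = 13.75 + 0.58Q → Q* = 98.3796, P* = 70.8102.
For a per-unit tax t: ΔQ = t/1.08, so DWL = ½·t·(t/1.08) = t²/2.16.
At t = 27: DWL = 337.5. At t = 66.5: DWL = 2047.338.
Increase = 2047.338 − 337.5 = 1709.84.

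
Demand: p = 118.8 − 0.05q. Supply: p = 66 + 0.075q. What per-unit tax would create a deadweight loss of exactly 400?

Competitive equilibrium: 118.8 − 0.05q = 66 + 0.075q → q* = 422.4, p* = 97.68.
A tax t gives Δq = t/0.125 and wedge t, so DWL = t²/0.25.
t²/0.25 = 400 → t² = 100 → t = 10.

10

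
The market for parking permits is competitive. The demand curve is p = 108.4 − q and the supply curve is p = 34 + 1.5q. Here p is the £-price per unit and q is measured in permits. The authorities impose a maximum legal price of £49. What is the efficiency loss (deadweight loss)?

Competitive equilibrium: 108.4 − q = 34 + 1.5q → q* = 29.76, p* = 78.64.
At the ceiling p = 49, quantity supplied = (49 − 34)/1.5 = 10.
Willingness to pay at q' = 10: 108.4 − 1·10 = 98.4.
Δq = 29.76 − 10 = 19.76; wedge = 98.4 − 49 = 49.4.
The triangle = ½ × 19.76 × 49.4 = £488.072.

£488.072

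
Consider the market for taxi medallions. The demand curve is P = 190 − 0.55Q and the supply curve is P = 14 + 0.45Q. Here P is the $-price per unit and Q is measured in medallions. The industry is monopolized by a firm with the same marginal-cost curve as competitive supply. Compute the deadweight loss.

Competitive equilibrium: 190 − 0.55Q = 14 + 0.45Q → Q* = 176, P* = 93.2.
Marginal revenue: MR = 190 − 1.1Q. Set MR = MC: 190 − 1.1Q = 14 + 0.45Q → Q_m = 113.5484.
Price P_m = 190 − 0.55·113.5484 = 127.5484; MC(Q_m) = 14 + 0.45·113.5484 = 65.0968.
Competitive Q* = 176, so ΔQ = 62.4516; wedge = 127.5484 − 65.0968 = 62.4516.
Deadweight loss = ½ × 62.4516 × 62.4516 = $1950.10.

$1950.10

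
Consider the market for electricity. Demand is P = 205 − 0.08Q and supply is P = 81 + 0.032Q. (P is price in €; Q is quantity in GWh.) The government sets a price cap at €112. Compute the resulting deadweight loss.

€1072.54

Competitive equilibrium: 205 − 0.08Q = 81 + 0.032Q → Q* = 1107.1429, P* = 116.4286.
At the ceiling P = 112, quantity supplied = (112 − 81)/0.032 = 968.75.
Willingness to pay at Q' = 968.75: 205 − 0.08·968.75 = 127.5.
ΔQ = 1107.1429 − 968.75 = 138.3929; wedge = 127.5 − 112 = 15.5.
Deadweight loss = ½ × 138.3929 × 15.5 = €1072.54.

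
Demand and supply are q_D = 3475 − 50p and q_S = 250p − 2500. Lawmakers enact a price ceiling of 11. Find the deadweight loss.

In inverse form: demand p = 69.5 − 0.02q, supply p = 10 + 0.004q.
Competitive equilibrium: 69.5 − 0.02q = 10 + 0.004q → q* = 2479.1667, p* = 19.9167.
At the ceiling p = 11, quantity supplied = (11 − 10)/0.004 = 250.
Willingness to pay at q' = 250: 69.5 − 0.02·250 = 64.5.
Δq = 2479.1667 − 250 = 2229.1667; wedge = 64.5 − 11 = 53.5.
DWL = ½ × 2229.1667 × 53.5 = 59630.21.

59630.21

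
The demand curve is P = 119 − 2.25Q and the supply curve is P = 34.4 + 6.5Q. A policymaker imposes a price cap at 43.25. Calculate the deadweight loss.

Competitive equilibrium: 119 − 2.25Q = 34.4 + 6.5Q → Q* = 9.66857, P* = 97.24571.
At the ceiling P = 43.25, quantity supplied = (43.25 − 34.4)/6.5 = 1.36154.
Willingness to pay at Q' = 1.36154: 119 − 2.25·1.36154 = 115.93654.
ΔQ = 9.66857 − 1.36154 = 8.30703; wedge = 115.93654 − 43.25 = 72.68654.
Deadweight loss = ½ × 8.30703 × 72.68654 = 301.90.

301.90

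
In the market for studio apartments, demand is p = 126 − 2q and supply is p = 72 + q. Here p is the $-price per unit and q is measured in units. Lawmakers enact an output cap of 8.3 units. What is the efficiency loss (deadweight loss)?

$141.135

Competitive equilibrium: 126 − 2q = 72 + q → q* = 18, p* = 90.
At q = 8.3: demand price = 126 − 2·8.3 = 109.4; supply price = 72 + 1·8.3 = 80.3.
Δq = 18 − 8.3 = 9.7; wedge = 109.4 − 80.3 = 29.1.
Welfare loss = ½ × 9.7 × 29.1 = $141.135.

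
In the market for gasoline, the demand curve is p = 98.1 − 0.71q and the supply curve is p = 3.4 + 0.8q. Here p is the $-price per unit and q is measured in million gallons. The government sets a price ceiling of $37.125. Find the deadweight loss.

$319.12 million

Competitive equilibrium: 98.1 − 0.71q = 3.4 + 0.8q → q* = 62.7152, p* = 53.5722.
At the ceiling p = 37.125, quantity supplied = (37.125 − 3.4)/0.8 = 42.1563.
Willingness to pay at q' = 42.1563: 98.1 − 0.71·42.1563 = 68.169.
Δq = 62.7152 − 42.1563 = 20.5589; wedge = 68.169 − 37.125 = 31.044.
Deadweight loss = ½ × 20.5589 × 31.044 = $319.12 million.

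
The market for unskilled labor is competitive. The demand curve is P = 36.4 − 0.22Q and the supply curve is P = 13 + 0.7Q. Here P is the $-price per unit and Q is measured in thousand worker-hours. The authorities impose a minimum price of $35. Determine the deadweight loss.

Competitive equilibrium: 36.4 − 0.22Q = 13 + 0.7Q → Q* = 25.4348, P* = 30.8043.
At the floor P = 35, quantity demanded = (36.4 − 35)/0.22 = 6.3636.
Sellers' marginal cost at Q' = 6.3636: 13 + 0.7·6.3636 = 17.4545.
ΔQ = 25.4348 − 6.3636 = 19.0712; wedge = 35 − 17.4545 = 17.5455.
The triangle = ½ × 19.0712 × 17.5455 = $167.31 thousand.

$167.31 thousand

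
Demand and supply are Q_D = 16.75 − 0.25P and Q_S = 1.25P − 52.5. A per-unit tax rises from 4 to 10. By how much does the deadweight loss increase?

8.75

In inverse form: demand P = 67 − 4Q, supply P = 42 + 0.8Q.
Competitive equilibrium: 67 − 4Q = 42 + 0.8Q → Q* = 5.2083, P* = 46.1667.
For a per-unit tax t: ΔQ = t/4.8, so DWL = ½·t·(t/4.8) = t²/9.6.
At t = 4: DWL = 1.667. At t = 10: DWL = 10.417.
Increase = 10.417 − 1.667 = 8.75.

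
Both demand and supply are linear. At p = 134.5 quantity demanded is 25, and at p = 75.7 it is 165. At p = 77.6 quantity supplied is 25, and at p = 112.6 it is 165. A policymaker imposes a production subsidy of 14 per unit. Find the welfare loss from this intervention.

Demand slope = (75.7 − 134.5)/(165 − 25) = −0.42, so p = 145 − 0.42q.
Supply slope = (112.6 − 77.6)/(165 − 25) = 0.25, so p = 71.35 + 0.25q.
Competitive equilibrium: 145 − 0.42q = 71.35 + 0.25q → q* = 109.9254, p* = 98.8313.
The subsidy lowers effective supply by 14: p = 57.35 + 0.25q.
New quantity: 145 − 0.42q = 57.35 + 0.25q → q' = 130.8209.
Overproduction Δq = 130.8209 − 109.9254 = 20.8955; wedge = subsidy = 14.
Welfare loss = ½ × 20.8955 × 14 = 146.27.

146.27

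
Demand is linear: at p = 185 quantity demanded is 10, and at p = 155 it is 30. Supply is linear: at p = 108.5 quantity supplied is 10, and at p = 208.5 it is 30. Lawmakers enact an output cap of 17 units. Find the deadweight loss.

73.92

Demand slope = (155 − 185)/(30 − 10) = −1.5, so p = 200 − 1.5q.
Supply slope = (208.5 − 108.5)/(30 − 10) = 5, so p = 58.5 + 5q.
Competitive equilibrium: 200 − 1.5q = 58.5 + 5q → q* = 21.7692, p* = 167.3462.
At q = 17: demand price = 200 − 1.5·17 = 174.5; supply price = 58.5 + 5·17 = 143.5.
Δq = 21.7692 − 17 = 4.7692; wedge = 174.5 − 143.5 = 31.
Welfare loss = ½ × 4.7692 × 31 = 73.92.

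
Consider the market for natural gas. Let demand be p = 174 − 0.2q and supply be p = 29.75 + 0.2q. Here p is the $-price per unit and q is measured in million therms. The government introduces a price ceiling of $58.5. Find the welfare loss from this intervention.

Competitive equilibrium: 174 − 0.2q = 29.75 + 0.2q → q* = 360.625, p* = 101.875.
At the ceiling p = 58.5, quantity supplied = (58.5 − 29.75)/0.2 = 143.75.
Willingness to pay at q' = 143.75: 174 − 0.2·143.75 = 145.25.
Δq = 360.625 − 143.75 = 216.875; wedge = 145.25 − 58.5 = 86.75.
Deadweight loss = ½ × 216.875 × 86.75 = $9406.95 million.

$9406.95 million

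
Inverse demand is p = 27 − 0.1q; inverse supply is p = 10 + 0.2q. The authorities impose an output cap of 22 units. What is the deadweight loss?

Competitive equilibrium: 27 − 0.1q = 10 + 0.2q → q* = 56.6667, p* = 21.3333.
At q = 22: demand price = 27 − 0.1·22 = 24.8; supply price = 10 + 0.2·22 = 14.4.
Δq = 56.6667 − 22 = 34.6667; wedge = 24.8 − 14.4 = 10.4.
The triangle = ½ × 34.6667 × 10.4 = 180.27.

180.27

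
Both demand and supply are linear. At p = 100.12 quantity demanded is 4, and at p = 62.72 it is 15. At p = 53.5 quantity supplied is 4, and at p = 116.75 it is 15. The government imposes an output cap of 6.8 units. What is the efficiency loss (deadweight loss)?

Demand slope = (62.72 − 100.12)/(15 − 4) = −3.4, so p = 113.72 − 3.4q.
Supply slope = (116.75 − 53.5)/(15 − 4) = 5.75, so p = 30.5 + 5.75q.
Competitive equilibrium: 113.72 − 3.4q = 30.5 + 5.75q → q* = 9.0951, p* = 82.7967.
At q = 6.8: demand price = 113.72 − 3.4·6.8 = 90.6; supply price = 30.5 + 5.75·6.8 = 69.6.
Δq = 9.0951 − 6.8 = 2.2951; wedge = 90.6 − 69.6 = 21.
The triangle = ½ × 2.2951 × 21 = 24.10.

24.10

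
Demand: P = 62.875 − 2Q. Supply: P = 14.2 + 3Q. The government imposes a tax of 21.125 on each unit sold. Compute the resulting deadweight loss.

Competitive equilibrium: 62.875 − 2Q = 14.2 + 3Q → Q* = 9.735, P* = 43.405.
With the tax, the buyer price exceeds the seller price by 21.125: (62.875 − 2Q) − (14.2 + 3Q) = 21.125 → Q' = 5.51.
ΔQ = 9.735 − 5.51 = 4.225; the wedge equals the tax, 21.125.
Deadweight loss = ½ × 4.225 × 21.125 = 44.63.

44.63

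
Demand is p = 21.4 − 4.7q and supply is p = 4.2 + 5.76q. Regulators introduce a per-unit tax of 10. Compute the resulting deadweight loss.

4.78

Competitive equilibrium: 21.4 − 4.7q = 4.2 + 5.76q → q* = 1.6444, p* = 13.6715.
With the tax, the buyer price exceeds the seller price by 10: (21.4 − 4.7q) − (4.2 + 5.76q) = 10 → q' = 0.6883.
Δq = 1.6444 − 0.6883 = 0.9561; the wedge equals the tax, 10.
The triangle = ½ × 0.9561 × 10 = 4.78.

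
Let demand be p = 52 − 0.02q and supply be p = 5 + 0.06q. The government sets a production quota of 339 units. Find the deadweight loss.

Competitive equilibrium: 52 − 0.02q = 5 + 0.06q → q* = 587.5, p* = 40.25.
At q = 339: demand price = 52 − 0.02·339 = 45.22; supply price = 5 + 0.06·339 = 25.34.
Δq = 587.5 − 339 = 248.5; wedge = 45.22 − 25.34 = 19.88.
Welfare loss = ½ × 248.5 × 19.88 = 2470.09.

2470.09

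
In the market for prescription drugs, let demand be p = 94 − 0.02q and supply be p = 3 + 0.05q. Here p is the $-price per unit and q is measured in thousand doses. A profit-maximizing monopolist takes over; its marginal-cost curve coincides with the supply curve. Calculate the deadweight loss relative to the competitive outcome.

Competitive equilibrium: 94 − 0.02q = 3 + 0.05q → q* = 1300, p* = 68.
Marginal revenue: MR = 94 − 0.04q. Set MR = MC: 94 − 0.04q = 3 + 0.05q → q_m = 1011.11111.
Price p_m = 94 − 0.02·1011.11111 = 73.77778; MC(q_m) = 3 + 0.05·1011.11111 = 53.55556.
Competitive q* = 1300, so Δq = 288.88889; wedge = 73.77778 − 53.55556 = 20.22222.
DWL = ½ × 288.88889 × 20.22222 = $2920.99 thousand.

$2920.99 thousand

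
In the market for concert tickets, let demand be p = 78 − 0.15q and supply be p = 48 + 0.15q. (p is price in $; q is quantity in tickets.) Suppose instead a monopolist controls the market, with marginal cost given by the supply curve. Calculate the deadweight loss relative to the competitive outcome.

Competitive equilibrium: 78 − 0.15q = 48 + 0.15q → q* = 100, p* = 63.
Marginal revenue: MR = 78 − 0.3q. Set MR = MC: 78 − 0.3q = 48 + 0.15q → q_m = 66.6667.
Price p_m = 78 − 0.15·66.6667 = 68; MC(q_m) = 48 + 0.15·66.6667 = 58.
Competitive q* = 100, so Δq = 33.3333; wedge = 68 − 58 = 10.
DWL = ½ × 33.3333 × 10 = $166.67.

$166.67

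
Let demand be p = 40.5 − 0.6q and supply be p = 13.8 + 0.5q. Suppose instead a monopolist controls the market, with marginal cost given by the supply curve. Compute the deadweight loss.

Competitive equilibrium: 40.5 − 0.6q = 13.8 + 0.5q → q* = 24.2727, p* = 25.9364.
Marginal revenue: MR = 40.5 − 1.2q. Set MR = MC: 40.5 − 1.2q = 13.8 + 0.5q → q_m = 15.7059.
Price p_m = 40.5 − 0.6·15.7059 = 31.0765; MC(q_m) = 13.8 + 0.5·15.7059 = 21.653.
Competitive q* = 24.2727, so Δq = 8.5668; wedge = 31.0765 − 21.653 = 9.4235.
DWL = ½ × 8.5668 × 9.4235 = 40.36.

40.36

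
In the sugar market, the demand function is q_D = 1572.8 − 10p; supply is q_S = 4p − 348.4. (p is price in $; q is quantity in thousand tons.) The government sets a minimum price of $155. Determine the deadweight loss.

$5526.91 thousand

In inverse form: demand p = 157.28 − 0.1q, supply p = 87.1 + 0.25q.
Competitive equilibrium: 157.28 − 0.1q = 87.1 + 0.25q → q* = 200.5143, p* = 137.2286.
At the floor p = 155, quantity demanded = (157.28 − 155)/0.1 = 22.8.
Sellers' marginal cost at q' = 22.8: 87.1 + 0.25·22.8 = 92.8.
Δq = 200.5143 − 22.8 = 177.7143; wedge = 155 − 92.8 = 62.2.
The triangle = ½ × 177.7143 × 62.2 = $5526.91 thousand.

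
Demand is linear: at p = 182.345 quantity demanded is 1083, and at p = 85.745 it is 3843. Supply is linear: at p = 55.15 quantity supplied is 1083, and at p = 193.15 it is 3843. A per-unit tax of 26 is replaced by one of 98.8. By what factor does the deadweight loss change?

14.44

Demand slope = (85.745 − 182.345)/(3843 − 1083) = −0.035, so p = 220.25 − 0.035q.
Supply slope = (193.15 − 55.15)/(3843 − 1083) = 0.05, so p = 1 + 0.05q.
Competitive equilibrium: 220.25 − 0.035q = 1 + 0.05q → q* = 2579.4118, p* = 129.9706.
For a per-unit tax t: Δq = t/0.085, so DWL = ½·t·(t/0.085) = t²/0.17.
At t = 26: DWL = 3976.471. At t = 98.8: DWL = 57420.235.
Ratio = (98.8/26)² = 14.44.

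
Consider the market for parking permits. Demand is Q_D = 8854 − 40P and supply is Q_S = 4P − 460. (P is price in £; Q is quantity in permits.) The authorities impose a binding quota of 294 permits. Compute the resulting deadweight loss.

£1182.27

In inverse form: demand P = 221.35 − 0.025Q, supply P = 115 + 0.25Q.
Competitive equilibrium: 221.35 − 0.025Q = 115 + 0.25Q → Q* = 386.7273, P* = 211.6818.
At Q = 294: demand price = 221.35 − 0.025·294 = 214; supply price = 115 + 0.25·294 = 188.5.
ΔQ = 386.7273 − 294 = 92.7273; wedge = 214 − 188.5 = 25.5.
DWL = ½ × 92.7273 × 25.5 = £1182.27.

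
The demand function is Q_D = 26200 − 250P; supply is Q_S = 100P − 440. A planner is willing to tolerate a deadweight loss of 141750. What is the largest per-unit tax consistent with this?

In inverse form: demand P = 104.8 − 0.004Q, supply P = 4.4 + 0.01Q.
Competitive equilibrium: 104.8 − 0.004Q = 4.4 + 0.01Q → Q* = 7171.4286, P* = 76.1143.
A tax t gives ΔQ = t/0.014 and wedge t, so DWL = t²/0.028.
t²/0.028 = 141750 → t² = 3969 → t = 63.

63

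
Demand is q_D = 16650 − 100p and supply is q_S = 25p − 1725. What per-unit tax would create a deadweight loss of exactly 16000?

40

In inverse form: demand p = 166.5 − 0.01q, supply p = 69 + 0.04q.
Competitive equilibrium: 166.5 − 0.01q = 69 + 0.04q → q* = 1950, p* = 147.
A tax t gives Δq = t/0.05 and wedge t, so DWL = t²/0.1.
t²/0.1 = 16000 → t² = 1600 → t = 40.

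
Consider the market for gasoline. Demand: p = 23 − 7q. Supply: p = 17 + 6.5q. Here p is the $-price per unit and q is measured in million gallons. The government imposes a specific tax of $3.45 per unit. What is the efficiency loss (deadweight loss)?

Competitive equilibrium: 23 − 7q = 17 + 6.5q → q* = 0.4444, p* = 19.8889.
With the tax, the buyer price exceeds the seller price by 3.45: (23 − 7q) − (17 + 6.5q) = 3.45 → q' = 0.1889.
Δq = 0.4444 − 0.1889 = 0.2555; the wedge equals the tax, 3.45.
Welfare loss = ½ × 0.2555 × 3.45 = $0.44 million.

$0.44 million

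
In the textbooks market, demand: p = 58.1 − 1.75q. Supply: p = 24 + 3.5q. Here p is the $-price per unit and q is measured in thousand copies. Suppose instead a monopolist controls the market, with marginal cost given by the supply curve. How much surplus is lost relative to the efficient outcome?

Competitive equilibrium: 58.1 − 1.75q = 24 + 3.5q → q* = 6.4952, p* = 46.7333.
Marginal revenue: MR = 58.1 − 3.5q. Set MR = MC: 58.1 − 3.5q = 24 + 3.5q → q_m = 4.8714.
Price p_m = 58.1 − 1.75·4.8714 = 49.5751; MC(q_m) = 24 + 3.5·4.8714 = 41.0499.
Competitive q* = 6.4952, so Δq = 1.6238; wedge = 49.5751 − 41.0499 = 8.5252.
Welfare loss = ½ × 1.6238 × 8.5252 = $6.92 thousand.

$6.92 thousand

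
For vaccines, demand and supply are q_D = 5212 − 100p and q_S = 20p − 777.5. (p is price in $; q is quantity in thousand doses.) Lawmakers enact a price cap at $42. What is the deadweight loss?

In inverse form: demand p = 52.12 − 0.01q, supply p = 38.875 + 0.05q.
Competitive equilibrium: 52.12 − 0.01q = 38.875 + 0.05q → q* = 220.75, p* = 49.9125.
At the ceiling p = 42, quantity supplied = (42 − 38.875)/0.05 = 62.5.
Willingness to pay at q' = 62.5: 52.12 − 0.01·62.5 = 51.495.
Δq = 220.75 − 62.5 = 158.25; wedge = 51.495 − 42 = 9.495.
The triangle = ½ × 158.25 × 9.495 = $751.29 thousand.

$751.29 thousand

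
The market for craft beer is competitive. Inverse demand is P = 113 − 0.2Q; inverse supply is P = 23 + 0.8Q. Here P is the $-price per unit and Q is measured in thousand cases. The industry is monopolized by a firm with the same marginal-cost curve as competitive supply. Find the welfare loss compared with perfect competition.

$112.50 thousand

Competitive equilibrium: 113 − 0.2Q = 23 + 0.8Q → Q* = 90, P* = 95.
Marginal revenue: MR = 113 − 0.4Q. Set MR = MC: 113 − 0.4Q = 23 + 0.8Q → Q_m = 75.
Price P_m = 113 − 0.2·75 = 98; MC(Q_m) = 23 + 0.8·75 = 83.
Competitive Q* = 90, so ΔQ = 15; wedge = 98 − 83 = 15.
Deadweight loss = ½ × 15 × 15 = $112.50 thousand.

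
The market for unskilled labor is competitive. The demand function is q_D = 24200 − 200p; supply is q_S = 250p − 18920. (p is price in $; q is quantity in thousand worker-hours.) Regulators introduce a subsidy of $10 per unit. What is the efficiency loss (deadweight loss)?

In inverse form: demand p = 121 − 0.005q, supply p = 75.68 + 0.004q.
Competitive equilibrium: 121 − 0.005q = 75.68 + 0.004q → q* = 5035.5556, p* = 95.8222.
The subsidy lowers effective supply by 10: p = 65.68 + 0.004q.
New quantity: 121 − 0.005q = 65.68 + 0.004q → q' = 6146.6667.
Overproduction Δq = 6146.6667 − 5035.5556 = 1111.1111; wedge = subsidy = 10.
DWL = ½ × 1111.1111 × 10 = $5555.56 thousand.

$5555.56 thousand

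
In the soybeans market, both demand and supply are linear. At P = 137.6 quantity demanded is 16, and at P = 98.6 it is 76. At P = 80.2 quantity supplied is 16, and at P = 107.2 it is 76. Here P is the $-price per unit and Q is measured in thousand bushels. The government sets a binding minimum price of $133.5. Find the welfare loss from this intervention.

Demand slope = (98.6 − 137.6)/(76 − 16) = −0.65, so P = 148 − 0.65Q.
Supply slope = (107.2 − 80.2)/(76 − 16) = 0.45, so P = 73 + 0.45Q.
Competitive equilibrium: 148 − 0.65Q = 73 + 0.45Q → Q* = 68.1818, P* = 103.6818.
At the floor P = 133.5, quantity demanded = (148 − 133.5)/0.65 = 22.3077.
Sellers' marginal cost at Q' = 22.3077: 73 + 0.45·22.3077 = 83.0385.
ΔQ = 68.1818 − 22.3077 = 45.8741; wedge = 133.5 − 83.0385 = 50.4615.
Welfare loss = ½ × 45.8741 × 50.4615 = $1157.44 thousand.

$1157.44 thousand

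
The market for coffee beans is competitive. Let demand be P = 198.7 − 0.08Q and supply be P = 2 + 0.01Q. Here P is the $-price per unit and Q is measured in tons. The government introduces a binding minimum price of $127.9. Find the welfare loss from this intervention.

Competitive equilibrium: 198.7 − 0.08Q = 2 + 0.01Q → Q* = 2185.55556, P* = 23.85556.
At the floor P = 127.9, quantity demanded = (198.7 − 127.9)/0.08 = 885.
Sellers' marginal cost at Q' = 885: 2 + 0.01·885 = 10.85.
ΔQ = 2185.55556 − 885 = 1300.55556; wedge = 127.9 − 10.85 = 117.05.
Deadweight loss = ½ × 1300.55556 × 117.05 = $76115.01.

$76115.01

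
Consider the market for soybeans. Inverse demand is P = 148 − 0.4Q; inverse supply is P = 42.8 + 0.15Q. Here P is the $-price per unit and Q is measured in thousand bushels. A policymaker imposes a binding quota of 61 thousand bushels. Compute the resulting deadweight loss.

Competitive equilibrium: 148 − 0.4Q = 42.8 + 0.15Q → Q* = 191.2727, P* = 71.4909.
At Q = 61: demand price = 148 − 0.4·61 = 123.6; supply price = 42.8 + 0.15·61 = 51.95.
ΔQ = 191.2727 − 61 = 130.2727; wedge = 123.6 − 51.95 = 71.65.
DWL = ½ × 130.2727 × 71.65 = $4667.02 thousand.

$4667.02 thousand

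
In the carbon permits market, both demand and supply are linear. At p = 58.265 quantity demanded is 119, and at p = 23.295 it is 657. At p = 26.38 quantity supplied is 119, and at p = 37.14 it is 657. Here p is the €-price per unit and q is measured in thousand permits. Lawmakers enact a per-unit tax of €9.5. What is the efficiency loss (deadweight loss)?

€530.88 thousand

Demand slope = (23.295 − 58.265)/(657 − 119) = −0.065, so p = 66 − 0.065q.
Supply slope = (37.14 − 26.38)/(657 − 119) = 0.02, so p = 24 + 0.02q.
Competitive equilibrium: 66 − 0.065q = 24 + 0.02q → q* = 494.1176, p* = 33.8824.
With the tax, the buyer price exceeds the seller price by 9.5: (66 − 0.065q) − (24 + 0.02q) = 9.5 → q' = 382.3529.
Δq = 494.1176 − 382.3529 = 111.7647; the wedge equals the tax, 9.5.
The triangle = ½ × 111.7647 × 9.5 = €530.88 thousand.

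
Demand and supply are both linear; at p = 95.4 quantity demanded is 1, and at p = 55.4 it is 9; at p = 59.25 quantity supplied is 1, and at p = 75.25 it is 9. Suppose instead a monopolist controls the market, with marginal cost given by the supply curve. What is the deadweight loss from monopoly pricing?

Demand slope = (55.4 − 95.4)/(9 − 1) = −5, so p = 100.4 − 5q.
Supply slope = (75.25 − 59.25)/(9 − 1) = 2, so p = 57.25 + 2q.
Competitive equilibrium: 100.4 − 5q = 57.25 + 2q → q* = 6.1643, p* = 69.5786.
Marginal revenue: MR = 100.4 − 10q. Set MR = MC: 100.4 − 10q = 57.25 + 2q → q_m = 3.5958.
Price p_m = 100.4 − 5·3.5958 = 82.421; MC(q_m) = 57.25 + 2·3.5958 = 64.4416.
Competitive q* = 6.1643, so Δq = 2.5685; wedge = 82.421 − 64.4416 = 17.9794.
The triangle = ½ × 2.5685 × 17.9794 = 23.09.

23.09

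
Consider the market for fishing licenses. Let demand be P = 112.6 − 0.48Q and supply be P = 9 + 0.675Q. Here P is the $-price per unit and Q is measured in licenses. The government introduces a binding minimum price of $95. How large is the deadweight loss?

Competitive equilibrium: 112.6 − 0.48Q = 9 + 0.675Q → Q* = 89.697, P* = 69.5455.
At the floor P = 95, quantity demanded = (112.6 − 95)/0.48 = 36.6667.
Sellers' marginal cost at Q' = 36.6667: 9 + 0.675·36.6667 = 33.75.
ΔQ = 89.697 − 36.6667 = 53.0303; wedge = 95 − 33.75 = 61.25.
Deadweight loss = ½ × 53.0303 × 61.25 = $1624.05.

$1624.05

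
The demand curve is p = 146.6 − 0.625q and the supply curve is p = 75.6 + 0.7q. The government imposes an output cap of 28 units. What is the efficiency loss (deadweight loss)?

433.66

Competitive equilibrium: 146.6 − 0.625q = 75.6 + 0.7q → q* = 53.5849, p* = 113.1094.
At q = 28: demand price = 146.6 − 0.625·28 = 129.1; supply price = 75.6 + 0.7·28 = 95.2.
Δq = 53.5849 − 28 = 25.5849; wedge = 129.1 − 95.2 = 33.9.
The triangle = ½ × 25.5849 × 33.9 = 433.66.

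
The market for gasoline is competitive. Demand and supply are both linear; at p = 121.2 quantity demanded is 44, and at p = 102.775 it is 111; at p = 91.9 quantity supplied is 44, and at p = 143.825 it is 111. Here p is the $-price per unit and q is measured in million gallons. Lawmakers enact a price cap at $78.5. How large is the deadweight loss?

$1072.36 million

Demand slope = (102.775 − 121.2)/(111 − 44) = −0.275, so p = 133.3 − 0.275q.
Supply slope = (143.825 − 91.9)/(111 − 44) = 0.775, so p = 57.8 + 0.775q.
Competitive equilibrium: 133.3 − 0.275q = 57.8 + 0.775q → q* = 71.9048, p* = 113.5262.
At the ceiling p = 78.5, quantity supplied = (78.5 − 57.8)/0.775 = 26.7097.
Willingness to pay at q' = 26.7097: 133.3 − 0.275·26.7097 = 125.9548.
Δq = 71.9048 − 26.7097 = 45.1951; wedge = 125.9548 − 78.5 = 47.4548.
Deadweight loss = ½ × 45.1951 × 47.4548 = $1072.36 million.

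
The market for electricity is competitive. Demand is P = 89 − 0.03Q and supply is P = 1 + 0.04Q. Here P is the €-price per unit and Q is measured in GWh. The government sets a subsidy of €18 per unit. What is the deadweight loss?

Competitive equilibrium: 89 − 0.03Q = 1 + 0.04Q → Q* = 1257.1429, P* = 51.2857.
The subsidy lowers effective supply by 18: P = 0.04Q − 17.
New quantity: 89 − 0.03Q = 0.04Q − 17 → Q' = 1514.2857.
Overproduction ΔQ = 1514.2857 − 1257.1429 = 257.1428; wedge = subsidy = 18.
The triangle = ½ × 257.1428 × 18 = €2314.29.

€2314.29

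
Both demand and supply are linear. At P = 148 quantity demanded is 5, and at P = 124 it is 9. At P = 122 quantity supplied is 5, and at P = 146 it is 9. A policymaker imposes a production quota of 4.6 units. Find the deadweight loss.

39.53

Demand slope = (124 − 148)/(9 − 5) = −6, so P = 178 − 6Q.
Supply slope = (146 − 122)/(9 − 5) = 6, so P = 92 + 6Q.
Competitive equilibrium: 178 − 6Q = 92 + 6Q → Q* = 7.1667, P* = 135.
At Q = 4.6: demand price = 178 − 6·4.6 = 150.4; supply price = 92 + 6·4.6 = 119.6.
ΔQ = 7.1667 − 4.6 = 2.5667; wedge = 150.4 − 119.6 = 30.8.
Welfare loss = ½ × 2.5667 × 30.8 = 39.53.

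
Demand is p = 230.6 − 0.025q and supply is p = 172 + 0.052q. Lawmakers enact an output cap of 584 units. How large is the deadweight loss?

Competitive equilibrium: 230.6 − 0.025q = 172 + 0.052q → q* = 761.039, p* = 211.574.
At q = 584: demand price = 230.6 − 0.025·584 = 216; supply price = 172 + 0.052·584 = 202.368.
Δq = 761.039 − 584 = 177.039; wedge = 216 − 202.368 = 13.632.
Deadweight loss = ½ × 177.039 × 13.632 = 1206.70.

1206.70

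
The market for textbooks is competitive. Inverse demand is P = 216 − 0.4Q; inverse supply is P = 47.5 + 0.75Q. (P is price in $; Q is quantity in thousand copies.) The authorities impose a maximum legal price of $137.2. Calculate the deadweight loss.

Competitive equilibrium: 216 − 0.4Q = 47.5 + 0.75Q → Q* = 146.5217, P* = 157.3913.
At the ceiling P = 137.2, quantity supplied = (137.2 − 47.5)/0.75 = 119.6.
Willingness to pay at Q' = 119.6: 216 − 0.4·119.6 = 168.16.
ΔQ = 146.5217 − 119.6 = 26.9217; wedge = 168.16 − 137.2 = 30.96.
Welfare loss = ½ × 26.9217 × 30.96 = $416.75 thousand.

$416.75 thousand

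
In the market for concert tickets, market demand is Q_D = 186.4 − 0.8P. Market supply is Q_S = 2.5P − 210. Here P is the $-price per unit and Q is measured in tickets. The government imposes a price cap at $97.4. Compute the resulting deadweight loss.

In inverse form: demand P = 233 − 1.25Q, supply P = 84 + 0.4Q.
Competitive equilibrium: 233 − 1.25Q = 84 + 0.4Q → Q* = 90.303, P* = 120.1212.
At the ceiling P = 97.4, quantity supplied = (97.4 − 84)/0.4 = 33.5.
Willingness to pay at Q' = 33.5: 233 − 1.25·33.5 = 191.125.
ΔQ = 90.303 − 33.5 = 56.803; wedge = 191.125 − 97.4 = 93.725.
DWL = ½ × 56.803 × 93.725 = $2661.93.

$2661.93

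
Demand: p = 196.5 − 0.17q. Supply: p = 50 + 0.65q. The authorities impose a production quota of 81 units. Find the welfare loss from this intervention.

Competitive equilibrium: 196.5 − 0.17q = 50 + 0.65q → q* = 178.6585, p* = 166.128.
At q = 81: demand price = 196.5 − 0.17·81 = 182.73; supply price = 50 + 0.65·81 = 102.65.
Δq = 178.6585 − 81 = 97.6585; wedge = 182.73 − 102.65 = 80.08.
DWL = ½ × 97.6585 × 80.08 = 3910.25.

3910.25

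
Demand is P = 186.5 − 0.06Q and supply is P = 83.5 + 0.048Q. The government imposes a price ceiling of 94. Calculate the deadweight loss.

Competitive equilibrium: 186.5 − 0.06Q = 83.5 + 0.048Q → Q* = 953.703704, P* = 129.277778.
At the ceiling P = 94, quantity supplied = (94 − 83.5)/0.048 = 218.75.
Willingness to pay at Q' = 218.75: 186.5 − 0.06·218.75 = 173.375.
ΔQ = 953.703704 − 218.75 = 734.953704; wedge = 173.375 − 94 = 79.375.
DWL = ½ × 734.953704 × 79.375 = 29168.48.

29168.48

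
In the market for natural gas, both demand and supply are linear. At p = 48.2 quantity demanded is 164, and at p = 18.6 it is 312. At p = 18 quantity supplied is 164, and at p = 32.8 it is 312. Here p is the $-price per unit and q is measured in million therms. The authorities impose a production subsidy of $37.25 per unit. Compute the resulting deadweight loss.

$2312.60 million

Demand slope = (18.6 − 48.2)/(312 − 164) = −0.2, so p = 81 − 0.2q.
Supply slope = (32.8 − 18)/(312 − 164) = 0.1, so p = 1.6 + 0.1q.
Competitive equilibrium: 81 − 0.2q = 1.6 + 0.1q → q* = 264.6667, p* = 28.0667.
The subsidy lowers effective supply by 37.25: p = 0.1q − 35.65.
New quantity: 81 − 0.2q = 0.1q − 35.65 → q' = 388.8333.
Overproduction Δq = 388.8333 − 264.6667 = 124.1666; wedge = subsidy = 37.25.
Welfare loss = ½ × 124.1666 × 37.25 = $2312.60 million.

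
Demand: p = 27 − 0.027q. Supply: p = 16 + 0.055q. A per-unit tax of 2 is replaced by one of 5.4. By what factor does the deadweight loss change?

Competitive equilibrium: 27 − 0.027q = 16 + 0.055q → q* = 134.1463, p* = 23.378.
For a per-unit tax t: Δq = t/0.082, so DWL = ½·t·(t/0.082) = t²/0.164.
At t = 2: DWL = 24.390. At t = 5.4: DWL = 177.805.
Ratio = (5.4/2)² = 7.29.

7.29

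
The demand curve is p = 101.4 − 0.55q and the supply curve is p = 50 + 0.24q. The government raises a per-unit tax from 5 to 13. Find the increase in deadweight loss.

Competitive equilibrium: 101.4 − 0.55q = 50 + 0.24q → q* = 65.0633, p* = 65.6152.
For a per-unit tax t: Δq = t/0.79, so DWL = ½·t·(t/0.79) = t²/1.58.
At t = 5: DWL = 15.823. At t = 13: DWL = 106.962.
Increase = 106.962 − 15.823 = 91.14.

91.14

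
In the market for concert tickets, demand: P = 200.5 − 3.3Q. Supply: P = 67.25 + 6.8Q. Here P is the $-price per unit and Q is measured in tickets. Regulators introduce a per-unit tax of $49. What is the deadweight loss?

Competitive equilibrium: 200.5 − 3.3Q = 67.25 + 6.8Q → Q* = 13.1931, P* = 156.9629.
With the tax, the buyer price exceeds the seller price by 49: (200.5 − 3.3Q) − (67.25 + 6.8Q) = 49 → Q' = 8.3416.
ΔQ = 13.1931 − 8.3416 = 4.8515; the wedge equals the tax, 49.
DWL = ½ × 4.8515 × 49 = $118.86.

$118.86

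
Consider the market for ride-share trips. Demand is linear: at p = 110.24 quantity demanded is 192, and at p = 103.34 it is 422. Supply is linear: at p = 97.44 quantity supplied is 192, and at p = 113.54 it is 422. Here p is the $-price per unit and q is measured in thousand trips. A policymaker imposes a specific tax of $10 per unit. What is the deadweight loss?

Demand slope = (103.34 − 110.24)/(422 − 192) = −0.03, so p = 116 − 0.03q.
Supply slope = (113.54 − 97.44)/(422 − 192) = 0.07, so p = 84 + 0.07q.
Competitive equilibrium: 116 − 0.03q = 84 + 0.07q → q* = 320, p* = 106.4.
With the tax, the buyer price exceeds the seller price by 10: (116 − 0.03q) − (84 + 0.07q) = 10 → q' = 220.
Δq = 320 − 220 = 100; the wedge equals the tax, 10.
DWL = ½ × 100 × 10 = $500 thousand.

$500 thousand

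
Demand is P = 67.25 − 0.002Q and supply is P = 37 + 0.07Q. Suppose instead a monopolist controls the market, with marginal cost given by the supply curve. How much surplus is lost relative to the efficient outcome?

Competitive equilibrium: 67.25 − 0.002Q = 37 + 0.07Q → Q* = 420.1389, P* = 66.4097.
Marginal revenue: MR = 67.25 − 0.004Q. Set MR = MC: 67.25 − 0.004Q = 37 + 0.07Q → Q_m = 408.7838.
Price P_m = 67.25 − 0.002·408.7838 = 66.4324; MC(Q_m) = 37 + 0.07·408.7838 = 65.6149.
Competitive Q* = 420.1389, so ΔQ = 11.3551; wedge = 66.4324 − 65.6149 = 0.8175.
The triangle = ½ × 11.3551 × 0.8175 = 4.64.

4.64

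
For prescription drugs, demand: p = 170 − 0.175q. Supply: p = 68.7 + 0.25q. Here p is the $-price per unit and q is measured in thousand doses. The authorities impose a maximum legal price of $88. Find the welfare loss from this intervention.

Competitive equilibrium: 170 − 0.175q = 68.7 + 0.25q → q* = 238.3529, p* = 128.2882.
At the ceiling p = 88, quantity supplied = (88 − 68.7)/0.25 = 77.2.
Willingness to pay at q' = 77.2: 170 − 0.175·77.2 = 156.49.
Δq = 238.3529 − 77.2 = 161.1529; wedge = 156.49 − 88 = 68.49.
Welfare loss = ½ × 161.1529 × 68.49 = $5518.68 thousand.

$5518.68 thousand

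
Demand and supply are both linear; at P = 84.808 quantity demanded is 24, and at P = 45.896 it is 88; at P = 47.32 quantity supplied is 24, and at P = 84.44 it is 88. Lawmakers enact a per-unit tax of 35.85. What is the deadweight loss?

540.92

Demand slope = (45.896 − 84.808)/(88 − 24) = −0.608, so P = 99.4 − 0.608Q.
Supply slope = (84.44 − 47.32)/(88 − 24) = 0.58, so P = 33.4 + 0.58Q.
Competitive equilibrium: 99.4 − 0.608Q = 33.4 + 0.58Q → Q* = 55.5556, P* = 65.6222.
With the tax, the buyer price exceeds the seller price by 35.85: (99.4 − 0.608Q) − (33.4 + 0.58Q) = 35.85 → Q' = 25.3788.
ΔQ = 55.5556 − 25.3788 = 30.1768; the wedge equals the tax, 35.85.
The triangle = ½ × 30.1768 × 35.85 = 540.92.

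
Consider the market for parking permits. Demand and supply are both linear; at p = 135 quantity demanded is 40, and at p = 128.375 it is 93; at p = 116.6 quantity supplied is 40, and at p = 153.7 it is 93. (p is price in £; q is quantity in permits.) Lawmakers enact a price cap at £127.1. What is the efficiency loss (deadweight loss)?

Demand slope = (128.375 − 135)/(93 − 40) = −0.125, so p = 140 − 0.125q.
Supply slope = (153.7 − 116.6)/(93 − 40) = 0.7, so p = 88.6 + 0.7q.
Competitive equilibrium: 140 − 0.125q = 88.6 + 0.7q → q* = 62.303, p* = 132.2121.
At the ceiling p = 127.1, quantity supplied = (127.1 − 88.6)/0.7 = 55.
Willingness to pay at q' = 55: 140 − 0.125·55 = 133.125.
Δq = 62.303 − 55 = 7.303; wedge = 133.125 − 127.1 = 6.025.
The triangle = ½ × 7.303 × 6.025 = £22.

£22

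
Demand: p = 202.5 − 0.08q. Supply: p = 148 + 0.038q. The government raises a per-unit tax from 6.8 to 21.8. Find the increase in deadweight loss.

1817.80

Competitive equilibrium: 202.5 − 0.08q = 148 + 0.038q → q* = 461.8644, p* = 165.5508.
For a per-unit tax t: Δq = t/0.118, so DWL = ½·t·(t/0.118) = t²/0.236.
At t = 6.8: DWL = 195.932. At t = 21.8: DWL = 2013.729.
Increase = 2013.729 − 195.932 = 1817.80.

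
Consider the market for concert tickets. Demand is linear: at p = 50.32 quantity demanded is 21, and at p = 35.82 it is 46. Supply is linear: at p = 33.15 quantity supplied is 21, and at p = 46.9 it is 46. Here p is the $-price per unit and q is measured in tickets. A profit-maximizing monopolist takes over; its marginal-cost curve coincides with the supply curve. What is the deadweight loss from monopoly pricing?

Demand slope = (35.82 − 50.32)/(46 − 21) = −0.58, so p = 62.5 − 0.58q.
Supply slope = (46.9 − 33.15)/(46 − 21) = 0.55, so p = 21.6 + 0.55q.
Competitive equilibrium: 62.5 − 0.58q = 21.6 + 0.55q → q* = 36.1947, p* = 41.5071.
Marginal revenue: MR = 62.5 − 1.16q. Set MR = MC: 62.5 − 1.16q = 21.6 + 0.55q → q_m = 23.9181.
Price p_m = 62.5 − 0.58·23.9181 = 48.6275; MC(q_m) = 21.6 + 0.55·23.9181 = 34.755.
Competitive q* = 36.1947, so Δq = 12.2766; wedge = 48.6275 − 34.755 = 13.8725.
Deadweight loss = ½ × 12.2766 × 13.8725 = $85.15.

$85.15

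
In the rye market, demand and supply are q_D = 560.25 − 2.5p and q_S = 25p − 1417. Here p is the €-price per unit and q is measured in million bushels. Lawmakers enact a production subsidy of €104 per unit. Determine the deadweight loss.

In inverse form: demand p = 224.1 − 0.4q, supply p = 56.68 + 0.04q.
Competitive equilibrium: 224.1 − 0.4q = 56.68 + 0.04q → q* = 380.5, p* = 71.9.
The subsidy lowers effective supply by 104: p = 0.04q − 47.32.
New quantity: 224.1 − 0.4q = 0.04q − 47.32 → q' = 616.8636.
Overproduction Δq = 616.8636 − 380.5 = 236.3636; wedge = subsidy = 104.
Welfare loss = ½ × 236.3636 × 104 = €12290.91 million.

€12290.91 million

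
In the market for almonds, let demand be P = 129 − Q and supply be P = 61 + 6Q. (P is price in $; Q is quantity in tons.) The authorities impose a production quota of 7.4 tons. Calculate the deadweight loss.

$18.75

Competitive equilibrium: 129 − Q = 61 + 6Q → Q* = 9.7143, P* = 119.2857.
At Q = 7.4: demand price = 129 − 1·7.4 = 121.6; supply price = 61 + 6·7.4 = 105.4.
ΔQ = 9.7143 − 7.4 = 2.3143; wedge = 121.6 − 105.4 = 16.2.
DWL = ½ × 2.3143 × 16.2 = $18.75.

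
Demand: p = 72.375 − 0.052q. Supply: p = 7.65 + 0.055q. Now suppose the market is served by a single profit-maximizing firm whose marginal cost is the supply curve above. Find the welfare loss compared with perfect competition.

2093.84

Competitive equilibrium: 72.375 − 0.052q = 7.65 + 0.055q → q* = 604.90654, p* = 40.91986.
Marginal revenue: MR = 72.375 − 0.104q. Set MR = MC: 72.375 − 0.104q = 7.65 + 0.055q → q_m = 407.07547.
Price p_m = 72.375 − 0.052·407.07547 = 51.20708; MC(q_m) = 7.65 + 0.055·407.07547 = 30.03915.
Competitive q* = 604.90654, so Δq = 197.83107; wedge = 51.20708 − 30.03915 = 21.16793.
Deadweight loss = ½ × 197.83107 × 21.16793 = 2093.84.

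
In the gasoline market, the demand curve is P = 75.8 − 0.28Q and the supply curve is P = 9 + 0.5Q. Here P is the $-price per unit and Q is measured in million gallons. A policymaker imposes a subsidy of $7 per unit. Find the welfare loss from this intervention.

Competitive equilibrium: 75.8 − 0.28Q = 9 + 0.5Q → Q* = 85.641, P* = 51.8205.
The subsidy lowers effective supply by 7: P = 2 + 0.5Q.
New quantity: 75.8 − 0.28Q = 2 + 0.5Q → Q' = 94.6154.
Overproduction ΔQ = 94.6154 − 85.641 = 8.9744; wedge = subsidy = 7.
Deadweight loss = ½ × 8.9744 × 7 = $31.41 million.

$31.41 million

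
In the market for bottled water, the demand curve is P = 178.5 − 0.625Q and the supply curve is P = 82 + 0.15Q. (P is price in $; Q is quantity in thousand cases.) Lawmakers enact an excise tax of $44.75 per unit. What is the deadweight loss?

Competitive equilibrium: 178.5 − 0.625Q = 82 + 0.15Q → Q* = 124.5161, P* = 100.6774.
With the tax, the buyer price exceeds the seller price by 44.75: (178.5 − 0.625Q) − (82 + 0.15Q) = 44.75 → Q' = 66.7742.
ΔQ = 124.5161 − 66.7742 = 57.7419; the wedge equals the tax, 44.75.
The triangle = ½ × 57.7419 × 44.75 = $1291.98 thousand.

$1291.98 thousand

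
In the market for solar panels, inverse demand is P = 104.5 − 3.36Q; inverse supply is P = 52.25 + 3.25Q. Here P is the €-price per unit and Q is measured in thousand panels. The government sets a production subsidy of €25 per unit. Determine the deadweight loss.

€47.28 thousand

Competitive equilibrium: 104.5 − 3.36Q = 52.25 + 3.25Q → Q* = 7.9047, P* = 77.9402.
The subsidy lowers effective supply by 25: P = 27.25 + 3.25Q.
New quantity: 104.5 − 3.36Q = 27.25 + 3.25Q → Q' = 11.6868.
Overproduction ΔQ = 11.6868 − 7.9047 = 3.7821; wedge = subsidy = 25.
The triangle = ½ × 3.7821 × 25 = €47.28 thousand.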